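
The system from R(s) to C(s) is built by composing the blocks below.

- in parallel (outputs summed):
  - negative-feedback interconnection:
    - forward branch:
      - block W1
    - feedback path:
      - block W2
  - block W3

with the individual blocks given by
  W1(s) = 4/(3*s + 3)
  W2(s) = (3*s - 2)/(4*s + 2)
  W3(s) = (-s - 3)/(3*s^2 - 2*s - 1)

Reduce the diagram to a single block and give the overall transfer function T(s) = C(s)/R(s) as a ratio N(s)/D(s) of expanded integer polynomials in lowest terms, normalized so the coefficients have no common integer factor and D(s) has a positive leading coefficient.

(1) close the feedback loop around W1, W2 -> (8*s + 4)/(6*s^2 + 15*s - 1)
(2) parallel reduction of [W1/(1+W1*W2)], W3, which is the overall transfer function T(s) = C(s)/R(s) in lowest terms

Hence the answer: (18*s^3 - 37*s^2 - 60*s - 1)/(18*s^4 + 33*s^3 - 39*s^2 - 13*s + 1)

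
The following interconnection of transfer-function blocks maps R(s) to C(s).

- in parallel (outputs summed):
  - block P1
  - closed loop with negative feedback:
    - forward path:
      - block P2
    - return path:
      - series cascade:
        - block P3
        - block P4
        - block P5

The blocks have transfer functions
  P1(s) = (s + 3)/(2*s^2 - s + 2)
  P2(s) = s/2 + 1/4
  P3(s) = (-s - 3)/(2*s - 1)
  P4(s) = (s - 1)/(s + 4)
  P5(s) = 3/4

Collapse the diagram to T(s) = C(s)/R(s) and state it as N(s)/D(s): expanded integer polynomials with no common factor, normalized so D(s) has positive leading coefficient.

First reduce the diagram to T(s).

Step 1. cascade P3, P4, P5 = (-3*s^2 - 6*s + 9)/(8*s^2 + 28*s - 16)
Step 2. apply the feedback formula to P2, (P3*P4*P5) = (-16*s^3 - 64*s^2 + 4*s + 16)/(6*s^3 - 17*s^2 - 124*s + 55)
Step 3. add P1, [P2/(1+P2*(P3*P4*P5))] (parallel) - this is the overall T(s), already in the required normalized form

Answer: (-32*s^5 - 106*s^4 + 41*s^3 - 275*s^2 - 325*s + 197)/(12*s^5 - 40*s^4 - 219*s^3 + 200*s^2 - 303*s + 110)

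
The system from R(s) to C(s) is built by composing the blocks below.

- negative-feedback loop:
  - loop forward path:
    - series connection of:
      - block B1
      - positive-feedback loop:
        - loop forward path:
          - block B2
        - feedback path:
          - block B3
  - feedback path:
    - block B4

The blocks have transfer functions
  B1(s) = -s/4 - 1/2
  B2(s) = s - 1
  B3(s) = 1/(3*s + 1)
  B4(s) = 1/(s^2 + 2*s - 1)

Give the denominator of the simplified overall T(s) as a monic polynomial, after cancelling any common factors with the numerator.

1. feedback reduction of B2, B3 gives (3*s^2 - 2*s - 1)/(2*s + 2)
2. reduce the series chain B1, [B2/(1-B2*B3)] gives (-3*s^3 - 4*s^2 + 5*s + 2)/(8*s + 8)
3. close the feedback loop around (B1*[B2/(1-B2*B3)]), B4 gives (-3*s^5 - 10*s^4 + 16*s^2 - s - 2)/(5*s^3 + 20*s^2 + 13*s - 6)
No further cancellation is possible in the step-3 result, so that is T(s). Its denominator becomes monic after dividing by the leading coefficient 5.

Hence the answer: s^3 + 4*s^2 + 13*s/5 - 6/5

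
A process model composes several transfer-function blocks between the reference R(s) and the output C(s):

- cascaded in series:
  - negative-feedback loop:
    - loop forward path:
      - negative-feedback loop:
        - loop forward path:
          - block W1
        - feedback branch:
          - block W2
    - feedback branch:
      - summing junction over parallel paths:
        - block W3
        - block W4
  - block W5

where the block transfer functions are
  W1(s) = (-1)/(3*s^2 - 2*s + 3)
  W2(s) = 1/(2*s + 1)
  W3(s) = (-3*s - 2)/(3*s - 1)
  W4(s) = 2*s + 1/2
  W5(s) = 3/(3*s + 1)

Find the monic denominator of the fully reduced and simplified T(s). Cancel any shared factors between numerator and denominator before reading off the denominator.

[1] close the feedback loop around W1, W2; result (-2*s - 1)/(6*s^3 - s^2 + 4*s + 2)
[2] combine W3, W4 in parallel; result (12*s^2 - 7*s - 5)/(6*s - 2)
[3] close the feedback loop around [W1/(1+W1*W2)], (W3+W4); result (-12*s^2 - 2*s + 2)/(36*s^4 - 42*s^3 + 28*s^2 + 21*s + 1)
[4] multiply [[W1/(1+W1*W2)]/(1+[W1/(1+W1*W2)]*(W3+W4))], W5 (series); result (-36*s^2 - 6*s + 6)/(108*s^5 - 90*s^4 + 42*s^3 + 91*s^2 + 24*s + 1)
T(s) is the step-4 result (common factors already cancelled). Leading coefficient of the denominator: 108. Divide through by 108 for the monic polynomial.

Answer: s^5 - 5*s^4/6 + 7*s^3/18 + 91*s^2/108 + 2*s/9 + 1/108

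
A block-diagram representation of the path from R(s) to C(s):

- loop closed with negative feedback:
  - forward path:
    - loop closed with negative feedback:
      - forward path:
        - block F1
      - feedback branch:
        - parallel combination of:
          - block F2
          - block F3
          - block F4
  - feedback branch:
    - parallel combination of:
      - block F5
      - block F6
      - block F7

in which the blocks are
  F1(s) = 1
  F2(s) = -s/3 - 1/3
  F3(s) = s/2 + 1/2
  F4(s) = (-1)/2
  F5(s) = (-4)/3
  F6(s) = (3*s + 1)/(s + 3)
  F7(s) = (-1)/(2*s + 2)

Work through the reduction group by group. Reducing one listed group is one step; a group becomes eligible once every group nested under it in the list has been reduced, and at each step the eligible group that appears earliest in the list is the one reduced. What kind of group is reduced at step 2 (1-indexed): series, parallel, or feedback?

Step 1 - reduce the parallel group F2, F3, F4
Step 2 - apply the feedback formula to F1, (F2+F3+F4)
Step 3 - add F5, F6, F7 (parallel)
Step 4 - reduce the feedback loop with forward [F1/(1+F1*(F2+F3+F4))] and return (F5+F6+F7)
So the answer for step 2 is feedback.

Therefore the answer is feedback.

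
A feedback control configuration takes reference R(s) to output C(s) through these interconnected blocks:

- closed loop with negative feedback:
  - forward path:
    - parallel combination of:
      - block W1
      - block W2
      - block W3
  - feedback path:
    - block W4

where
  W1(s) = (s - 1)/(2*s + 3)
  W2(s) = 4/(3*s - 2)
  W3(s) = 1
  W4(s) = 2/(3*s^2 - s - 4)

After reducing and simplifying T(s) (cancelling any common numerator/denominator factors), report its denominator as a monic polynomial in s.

1. sum the parallel branches W1, W2, W3; result (9*s^2 + 8*s + 8)/(6*s^2 + 5*s - 6)
2. reduce the feedback loop with forward (W1+W2+W3) and return W4; result (27*s^4 + 15*s^3 - 20*s^2 - 40*s - 32)/(18*s^4 + 9*s^3 - 29*s^2 + 2*s + 40)
The result of step 2 is T(s) in lowest terms. Its denominator has leading coefficient 18; dividing the denominator through by 18 makes it monic.

Hence the answer: s^4 + s^3/2 - 29*s^2/18 + s/9 + 20/9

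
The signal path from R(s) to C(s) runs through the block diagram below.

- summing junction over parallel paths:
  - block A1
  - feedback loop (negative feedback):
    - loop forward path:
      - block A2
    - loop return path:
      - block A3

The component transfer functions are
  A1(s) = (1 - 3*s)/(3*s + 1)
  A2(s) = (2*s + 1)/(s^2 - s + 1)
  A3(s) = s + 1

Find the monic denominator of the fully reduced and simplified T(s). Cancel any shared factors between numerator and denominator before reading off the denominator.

Step 1 - collapse the loop (A2 forward, A3 return), giving (2*s + 1)/(3*s^2 + 2*s + 2)
Step 2 - add A1, [A2/(1+A2*A3)] (parallel), giving (-9*s^3 + 3*s^2 + s + 3)/(9*s^3 + 9*s^2 + 8*s + 2)
Step 2 gives the fully reduced T(s), with no common factor left to cancel. The denominator's leading coefficient is 9, so divide each of its coefficients by 9 to get the monic form.

Hence the answer: s^3 + s^2 + 8*s/9 + 2/9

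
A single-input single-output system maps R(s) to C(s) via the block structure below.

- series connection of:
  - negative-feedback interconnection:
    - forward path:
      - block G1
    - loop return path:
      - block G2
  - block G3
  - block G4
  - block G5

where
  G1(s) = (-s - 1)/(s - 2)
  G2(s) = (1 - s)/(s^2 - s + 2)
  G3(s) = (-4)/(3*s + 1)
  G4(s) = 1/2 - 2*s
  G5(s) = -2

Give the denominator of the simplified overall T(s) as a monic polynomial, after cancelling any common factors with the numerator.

First reduce the diagram to T(s).

(1) apply the feedback formula to G1, G2; result (-s^3 - s - 2)/(s^3 - 2*s^2 + 4*s - 5)
(2) cascade [G1/(1+G1*G2)], G3, G4, G5; result (16*s^4 - 4*s^3 + 16*s^2 + 28*s - 8)/(3*s^4 - 5*s^3 + 10*s^2 - 11*s - 5)
T(s) is the step-2 result (common factors already cancelled). Leading coefficient of the denominator: 3. Divide through by 3 for the monic polynomial.

Answer: s^4 - 5*s^3/3 + 10*s^2/3 - 11*s/3 - 5/3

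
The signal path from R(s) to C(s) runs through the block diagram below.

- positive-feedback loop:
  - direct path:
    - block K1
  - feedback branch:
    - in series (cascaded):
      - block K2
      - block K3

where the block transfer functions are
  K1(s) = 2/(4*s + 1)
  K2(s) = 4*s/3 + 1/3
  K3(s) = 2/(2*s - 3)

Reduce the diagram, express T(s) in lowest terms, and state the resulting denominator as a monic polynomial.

Step 1: cascade K2, K3 gives (8*s + 2)/(6*s - 9)
Step 2: collapse the loop (K1 forward, (K2*K3) return) gives (12*s - 18)/(24*s^2 - 46*s - 13)
That last expression is T(s), already simplified. Scaling its denominator by 1/24 (the reciprocal of the leading coefficient) yields the monic denominator.

Therefore the answer is s^2 - 23*s/12 - 13/24.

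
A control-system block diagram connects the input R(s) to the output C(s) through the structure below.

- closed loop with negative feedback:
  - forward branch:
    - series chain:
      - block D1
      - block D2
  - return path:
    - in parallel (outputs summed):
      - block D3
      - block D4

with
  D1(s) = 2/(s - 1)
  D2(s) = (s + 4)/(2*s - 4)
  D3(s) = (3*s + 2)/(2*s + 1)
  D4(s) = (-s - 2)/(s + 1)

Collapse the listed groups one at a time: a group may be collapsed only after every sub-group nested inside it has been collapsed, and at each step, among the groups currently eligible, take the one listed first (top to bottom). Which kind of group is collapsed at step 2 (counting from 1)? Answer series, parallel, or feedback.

Reducing step by step:

1. series reduction of D1, D2
2. combine D3, D4 in parallel
3. reduce the feedback loop with forward (D1*D2) and return (D3+D4)
At step 2 the group reduced is parallel.

Answer: parallel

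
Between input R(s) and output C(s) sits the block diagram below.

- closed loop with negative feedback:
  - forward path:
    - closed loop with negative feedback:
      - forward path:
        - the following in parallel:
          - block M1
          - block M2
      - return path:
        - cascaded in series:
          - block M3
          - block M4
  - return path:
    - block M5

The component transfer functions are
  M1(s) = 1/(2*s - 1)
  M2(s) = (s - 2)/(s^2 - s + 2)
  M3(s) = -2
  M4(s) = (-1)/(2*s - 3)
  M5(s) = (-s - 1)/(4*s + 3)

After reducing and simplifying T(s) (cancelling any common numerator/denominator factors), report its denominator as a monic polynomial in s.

Reducing step by step:

1. add M1, M2 (parallel), giving (3*s^2 - 6*s + 4)/(2*s^3 - 3*s^2 + 5*s - 2)
2. reduce the series chain M3, M4, giving 2/(2*s - 3)
3. collapse the loop ((M1+M2) forward, (M3*M4) return), giving (6*s^3 - 21*s^2 + 26*s - 12)/(4*s^4 - 12*s^3 + 25*s^2 - 31*s + 14)
4. close the feedback loop around [(M1+M2)/(1+(M1+M2)*(M3*M4))], M5, giving (24*s^4 - 66*s^3 + 41*s^2 + 30*s - 36)/(16*s^5 - 42*s^4 + 79*s^3 - 54*s^2 - 51*s + 54)
The result of step 4 is T(s) in lowest terms. Its denominator has leading coefficient 16; dividing the denominator through by 16 makes it monic.

Answer: s^5 - 21*s^4/8 + 79*s^3/16 - 27*s^2/8 - 51*s/16 + 27/8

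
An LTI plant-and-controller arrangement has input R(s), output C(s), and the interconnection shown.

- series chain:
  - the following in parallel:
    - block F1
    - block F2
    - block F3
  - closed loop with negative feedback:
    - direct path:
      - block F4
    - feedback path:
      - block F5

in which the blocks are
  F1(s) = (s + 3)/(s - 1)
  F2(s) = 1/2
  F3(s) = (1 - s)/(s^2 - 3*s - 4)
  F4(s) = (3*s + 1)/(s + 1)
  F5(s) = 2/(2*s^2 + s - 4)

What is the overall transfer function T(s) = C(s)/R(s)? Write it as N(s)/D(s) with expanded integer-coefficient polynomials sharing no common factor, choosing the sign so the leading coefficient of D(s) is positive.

Answer: (18*s^6 - 21*s^5 - 201*s^4 - 193*s^3 + 167*s^2 + 334*s + 88)/(4*s^6 - 10*s^5 - 22*s^4 - 18*s^3 + 34*s^2 + 28*s - 16)

Working:
Step 1: parallel reduction of F1, F2, F3 = (3*s^3 - 6*s^2 - 23*s - 22)/(2*s^3 - 8*s^2 - 2*s + 8)
Step 2: collapse the loop (F4 forward, F5 return) = (6*s^3 + 5*s^2 - 11*s - 4)/(2*s^3 + 3*s^2 + 3*s - 2)
Step 3: multiply (F1+F2+F3), [F4/(1+F4*F5)] (series) - this is the overall T(s), already in the required normalized form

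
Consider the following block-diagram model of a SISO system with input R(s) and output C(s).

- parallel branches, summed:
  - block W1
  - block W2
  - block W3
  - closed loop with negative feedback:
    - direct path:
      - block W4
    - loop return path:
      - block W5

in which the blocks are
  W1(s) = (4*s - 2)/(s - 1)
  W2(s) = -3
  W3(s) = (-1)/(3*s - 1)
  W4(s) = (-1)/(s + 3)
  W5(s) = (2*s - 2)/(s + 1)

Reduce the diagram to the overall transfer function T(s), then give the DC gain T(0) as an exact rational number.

(1) reduce the feedback loop with forward W4 and return W5 -> (-s - 1)/(s^2 + 2*s + 5)
(2) reduce the parallel group W1, W2, W3, [W4/(1+W4*W5)] -> (3*s^4 + 4*s^3 + 18*s^2 + 8*s - 1)/(3*s^4 + 2*s^3 + 8*s^2 - 18*s + 5)
That last expression is T(s); at s = 0 only the constant terms survive, so T(0) = -1/5.

Hence the answer: -1/5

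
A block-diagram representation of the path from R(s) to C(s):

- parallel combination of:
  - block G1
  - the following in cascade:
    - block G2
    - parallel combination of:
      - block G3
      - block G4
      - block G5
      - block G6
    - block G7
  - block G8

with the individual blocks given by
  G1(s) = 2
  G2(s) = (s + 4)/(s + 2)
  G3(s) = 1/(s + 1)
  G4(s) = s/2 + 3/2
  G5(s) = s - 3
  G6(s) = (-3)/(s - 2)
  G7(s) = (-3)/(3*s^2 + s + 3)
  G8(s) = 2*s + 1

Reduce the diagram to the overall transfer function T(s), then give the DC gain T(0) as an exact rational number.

Reducing step by step:

Step 1 - add G3, G4, G5, G6 (parallel): (3*s^3 - 6*s^2 - 7*s - 4)/(2*s^2 - 2*s - 4)
Step 2 - combine G2, (G3+G4+G5+G6), G7 in series: (-9*s^4 - 18*s^3 + 93*s^2 + 96*s + 48)/(6*s^5 + 8*s^4 - 16*s^3 - 26*s^2 - 32*s - 24)
Step 3 - combine G1, (G2*(G3+G4+G5+G6)*G7), G8 in parallel: (12*s^6 + 34*s^5 - 17*s^4 - 118*s^3 - 49*s^2 - 48*s - 24)/(6*s^5 + 8*s^4 - 16*s^3 - 26*s^2 - 32*s - 24)
The step-3 result is T(s). Setting s = 0: T(0) = -24/(-24) = 1.

Answer: 1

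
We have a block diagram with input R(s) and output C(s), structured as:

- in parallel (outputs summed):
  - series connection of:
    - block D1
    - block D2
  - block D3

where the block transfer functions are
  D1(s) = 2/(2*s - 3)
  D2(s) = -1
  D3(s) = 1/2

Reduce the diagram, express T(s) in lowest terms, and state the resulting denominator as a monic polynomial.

1. reduce the series chain D1, D2, giving (-2)/(2*s - 3)
2. sum the parallel branches (D1*D2), D3, giving (2*s - 7)/(4*s - 6)
T(s) is the step-2 result (common factors already cancelled). Leading coefficient of the denominator: 4. Divide through by 4 for the monic polynomial.

Answer: s - 3/2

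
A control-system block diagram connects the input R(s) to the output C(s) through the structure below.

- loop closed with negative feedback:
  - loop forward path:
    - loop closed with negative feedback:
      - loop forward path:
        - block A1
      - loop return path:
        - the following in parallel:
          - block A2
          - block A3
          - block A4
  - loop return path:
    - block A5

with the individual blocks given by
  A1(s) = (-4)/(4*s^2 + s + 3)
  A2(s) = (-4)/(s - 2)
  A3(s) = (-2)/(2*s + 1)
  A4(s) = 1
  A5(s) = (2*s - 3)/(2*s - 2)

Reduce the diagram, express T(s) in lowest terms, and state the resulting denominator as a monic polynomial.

Step 1. parallel reduction of A2, A3, A4 gives (2*s^2 - 13*s - 2)/(2*s^2 - 3*s - 2)
Step 2. collapse the loop (A1 forward, (A2+A3+A4) return) gives (-8*s^2 + 12*s + 8)/(8*s^4 - 10*s^3 - 13*s^2 + 41*s + 2)
Step 3. collapse the loop ([A1/(1+A1*(A2+A3+A4))] forward, A5 return) gives (-8*s^3 + 20*s^2 - 4*s - 8)/(8*s^5 - 18*s^4 - 11*s^3 + 78*s^2 - 49*s - 14)
T(s) is the step-3 result (common factors already cancelled). Leading coefficient of the denominator: 8. Divide through by 8 for the monic polynomial.

Therefore the answer is s^5 - 9*s^4/4 - 11*s^3/8 + 39*s^2/4 - 49*s/8 - 7/4.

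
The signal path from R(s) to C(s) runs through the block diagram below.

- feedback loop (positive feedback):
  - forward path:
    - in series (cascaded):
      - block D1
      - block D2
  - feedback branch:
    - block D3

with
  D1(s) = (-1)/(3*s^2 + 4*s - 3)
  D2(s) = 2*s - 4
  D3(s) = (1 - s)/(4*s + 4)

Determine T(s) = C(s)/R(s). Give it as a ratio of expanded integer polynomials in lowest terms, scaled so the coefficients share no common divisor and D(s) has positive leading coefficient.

First reduce the diagram to T(s).

1. reduce the series chain D1, D2, giving (4 - 2*s)/(3*s^2 + 4*s - 3)
2. feedback reduction of (D1*D2), D3: this yields T(s), and no further normalization is needed

Answer: (-4*s^2 + 4*s + 8)/(6*s^3 + 13*s^2 + 5*s - 8)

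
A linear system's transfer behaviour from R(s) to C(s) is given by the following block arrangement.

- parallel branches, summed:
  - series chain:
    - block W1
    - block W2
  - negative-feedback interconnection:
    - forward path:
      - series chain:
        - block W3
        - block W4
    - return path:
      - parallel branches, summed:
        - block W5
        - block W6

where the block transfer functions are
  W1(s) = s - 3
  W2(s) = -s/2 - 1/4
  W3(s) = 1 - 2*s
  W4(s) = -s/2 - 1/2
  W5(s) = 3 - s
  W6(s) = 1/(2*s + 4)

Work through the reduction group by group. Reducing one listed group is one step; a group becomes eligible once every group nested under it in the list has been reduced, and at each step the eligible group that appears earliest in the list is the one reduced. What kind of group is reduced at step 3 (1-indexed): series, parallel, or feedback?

Answer: parallel

Working:
[1] series reduction of W1, W2
[2] multiply W3, W4 (series)
[3] sum the parallel branches W5, W6
[4] feedback reduction of (W3*W4), (W5+W6)
[5] reduce the parallel group (W1*W2), [(W3*W4)/(1+(W3*W4)*(W5+W6))]
The group at step 3 is a parallel group.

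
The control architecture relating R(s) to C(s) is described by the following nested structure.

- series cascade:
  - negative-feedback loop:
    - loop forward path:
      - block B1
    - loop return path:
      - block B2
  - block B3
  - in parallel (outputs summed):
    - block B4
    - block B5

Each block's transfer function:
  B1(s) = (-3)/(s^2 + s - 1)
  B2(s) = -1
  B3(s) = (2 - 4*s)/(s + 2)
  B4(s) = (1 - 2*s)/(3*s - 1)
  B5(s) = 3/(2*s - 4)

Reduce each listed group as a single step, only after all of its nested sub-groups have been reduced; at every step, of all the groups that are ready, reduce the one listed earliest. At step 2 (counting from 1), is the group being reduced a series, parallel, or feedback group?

Reducing step by step:

(1) collapse the loop (B1 forward, B2 return)
(2) add B4, B5 (parallel)
(3) combine [B1/(1+B1*B2)], B3, (B4+B5) in series
Step 2: parallel.

Answer: parallel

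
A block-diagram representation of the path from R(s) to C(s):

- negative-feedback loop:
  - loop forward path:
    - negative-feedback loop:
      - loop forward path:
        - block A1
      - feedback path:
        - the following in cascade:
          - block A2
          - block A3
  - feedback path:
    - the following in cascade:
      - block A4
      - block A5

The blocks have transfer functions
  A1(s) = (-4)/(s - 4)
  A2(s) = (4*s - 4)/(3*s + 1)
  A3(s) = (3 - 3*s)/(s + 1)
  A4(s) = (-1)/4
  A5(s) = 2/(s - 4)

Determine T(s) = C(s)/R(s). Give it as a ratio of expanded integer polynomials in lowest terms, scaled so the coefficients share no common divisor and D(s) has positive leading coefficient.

First reduce the diagram to T(s).

[1] cascade A2, A3: (-12*s^2 + 24*s - 12)/(3*s^2 + 4*s + 1)
[2] apply the feedback formula to A1, (A2*A3): (-12*s^2 - 16*s - 4)/(3*s^3 + 40*s^2 - 111*s + 44)
[3] multiply A4, A5 (series): (-1)/(2*s - 8)
[4] close the feedback loop around [A1/(1+A1*(A2*A3))], (A4*A5); the result is T(s) itself (integer coefficients, no common factor, positive leading denominator coefficient)

Answer: (-12*s^3 + 32*s^2 + 60*s + 16)/(3*s^4 + 28*s^3 - 265*s^2 + 496*s - 174)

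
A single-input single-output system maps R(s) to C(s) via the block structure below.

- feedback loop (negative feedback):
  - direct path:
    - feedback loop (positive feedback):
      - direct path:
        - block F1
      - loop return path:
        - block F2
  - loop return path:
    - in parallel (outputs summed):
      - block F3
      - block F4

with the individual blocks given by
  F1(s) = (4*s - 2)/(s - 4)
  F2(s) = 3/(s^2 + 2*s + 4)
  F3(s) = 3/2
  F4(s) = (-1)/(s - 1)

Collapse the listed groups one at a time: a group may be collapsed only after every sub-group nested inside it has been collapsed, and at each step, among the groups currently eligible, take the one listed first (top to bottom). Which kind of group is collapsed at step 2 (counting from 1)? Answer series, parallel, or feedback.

1. close the feedback loop around F1, F2
2. sum the parallel branches F3, F4
3. apply the feedback formula to [F1/(1-F1*F2)], (F3+F4)
At step 2 the group reduced is parallel.

Final answer: parallel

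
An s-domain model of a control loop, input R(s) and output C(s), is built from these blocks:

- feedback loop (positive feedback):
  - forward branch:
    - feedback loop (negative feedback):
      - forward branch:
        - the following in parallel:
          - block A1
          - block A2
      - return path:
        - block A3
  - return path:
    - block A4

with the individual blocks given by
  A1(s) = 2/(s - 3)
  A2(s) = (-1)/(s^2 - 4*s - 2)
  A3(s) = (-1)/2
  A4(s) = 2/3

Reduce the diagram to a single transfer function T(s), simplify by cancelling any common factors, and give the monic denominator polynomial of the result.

The answer is s^3 - 28*s^2/3 + 41*s/2 + 43/6.

Reasoning:
(1) parallel reduction of A1, A2 -> (2*s^2 - 9*s - 1)/(s^3 - 7*s^2 + 10*s + 6)
(2) reduce the feedback loop with forward (A1+A2) and return A3 -> (4*s^2 - 18*s - 2)/(2*s^3 - 16*s^2 + 29*s + 13)
(3) apply the feedback formula to [(A1+A2)/(1+(A1+A2)*A3)], A4 -> (12*s^2 - 54*s - 6)/(6*s^3 - 56*s^2 + 123*s + 43)
T(s) is the step-3 result (common factors already cancelled). Leading coefficient of the denominator: 6. Divide through by 6 for the monic polynomial.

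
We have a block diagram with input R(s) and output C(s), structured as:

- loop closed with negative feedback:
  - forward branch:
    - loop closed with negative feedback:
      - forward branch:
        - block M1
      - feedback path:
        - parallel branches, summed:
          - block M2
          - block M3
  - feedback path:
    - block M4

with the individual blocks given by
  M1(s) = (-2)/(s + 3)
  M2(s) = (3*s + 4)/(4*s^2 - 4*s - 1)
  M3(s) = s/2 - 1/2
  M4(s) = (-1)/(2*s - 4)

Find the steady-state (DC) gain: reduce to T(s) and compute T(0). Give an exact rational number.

1. sum the parallel branches M2, M3 = (4*s^3 - 8*s^2 + 9*s + 9)/(8*s^2 - 8*s - 2)
2. reduce the feedback loop with forward M1 and return (M2+M3) = (-4*s^2 + 4*s + 1)/(8*s^2 - 11*s - 6)
3. feedback reduction of [M1/(1+M1*(M2+M3))], M4 = (-8*s^3 + 24*s^2 - 14*s - 4)/(16*s^3 - 50*s^2 + 28*s + 23)
That last expression is T(s); at s = 0 only the constant terms survive, so T(0) = -4/23.

Answer: -4/23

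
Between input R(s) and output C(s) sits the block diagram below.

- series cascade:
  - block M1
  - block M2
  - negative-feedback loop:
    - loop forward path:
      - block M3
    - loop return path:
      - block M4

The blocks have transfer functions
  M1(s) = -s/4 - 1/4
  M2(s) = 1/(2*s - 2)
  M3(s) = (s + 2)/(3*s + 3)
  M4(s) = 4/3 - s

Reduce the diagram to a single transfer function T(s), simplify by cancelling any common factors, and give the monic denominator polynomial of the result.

Step 1 - feedback reduction of M3, M4 gives (-3*s - 6)/(3*s^2 - 7*s - 17)
Step 2 - cascade M1, M2, [M3/(1+M3*M4)] gives (3*s^2 + 9*s + 6)/(24*s^3 - 80*s^2 - 80*s + 136)
No further cancellation is possible in the step-2 result, so that is T(s). Its denominator becomes monic after dividing by the leading coefficient 24.

Therefore the answer is s^3 - 10*s^2/3 - 10*s/3 + 17/3.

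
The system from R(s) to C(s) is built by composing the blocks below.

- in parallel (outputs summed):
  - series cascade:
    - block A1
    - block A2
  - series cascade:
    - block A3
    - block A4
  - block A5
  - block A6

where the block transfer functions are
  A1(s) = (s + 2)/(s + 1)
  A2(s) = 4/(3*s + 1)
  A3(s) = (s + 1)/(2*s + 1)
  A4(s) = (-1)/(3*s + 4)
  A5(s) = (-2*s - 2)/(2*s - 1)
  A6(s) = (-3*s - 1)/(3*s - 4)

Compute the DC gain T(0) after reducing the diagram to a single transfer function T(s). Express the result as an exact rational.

First reduce the diagram to T(s).

Step 1 - cascade A1, A2; result (4*s + 8)/(3*s^2 + 4*s + 1)
Step 2 - cascade A3, A4; result (-s - 1)/(6*s^2 + 11*s + 4)
Step 3 - sum the parallel branches (A1*A2), (A3*A4), A5, A6; result (-216*s^6 - 504*s^5 - 132*s^4 + 118*s^3 + 28*s^2 + 310*s + 160)/(108*s^6 + 144*s^5 - 183*s^4 - 292*s^3 - 25*s^2 + 64*s + 16)
That last expression is T(s); at s = 0 only the constant terms survive, so T(0) = 160/16 = 10.

Answer: 10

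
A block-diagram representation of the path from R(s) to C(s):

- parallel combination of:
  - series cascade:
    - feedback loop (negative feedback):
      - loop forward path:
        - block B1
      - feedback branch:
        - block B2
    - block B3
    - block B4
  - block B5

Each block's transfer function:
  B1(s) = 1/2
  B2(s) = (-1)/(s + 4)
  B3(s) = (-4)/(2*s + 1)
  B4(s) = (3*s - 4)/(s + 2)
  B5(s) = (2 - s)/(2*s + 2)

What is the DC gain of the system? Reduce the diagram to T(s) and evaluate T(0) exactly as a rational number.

Answer: 39/7

Working:
(1) feedback reduction of B1, B2 = (s + 4)/(2*s + 7)
(2) combine [B1/(1+B1*B2)], B3, B4 in series = (-12*s^2 - 32*s + 64)/(4*s^3 + 24*s^2 + 39*s + 14)
(3) parallel reduction of ([B1/(1+B1*B2)]*B3*B4), B5 = (-4*s^4 - 40*s^3 - 79*s^2 + 128*s + 156)/(8*s^4 + 56*s^3 + 126*s^2 + 106*s + 28)
Evaluating the step-3 result (the overall T(s)) at s = 0 gives T(0) = 156/28 = 39/7.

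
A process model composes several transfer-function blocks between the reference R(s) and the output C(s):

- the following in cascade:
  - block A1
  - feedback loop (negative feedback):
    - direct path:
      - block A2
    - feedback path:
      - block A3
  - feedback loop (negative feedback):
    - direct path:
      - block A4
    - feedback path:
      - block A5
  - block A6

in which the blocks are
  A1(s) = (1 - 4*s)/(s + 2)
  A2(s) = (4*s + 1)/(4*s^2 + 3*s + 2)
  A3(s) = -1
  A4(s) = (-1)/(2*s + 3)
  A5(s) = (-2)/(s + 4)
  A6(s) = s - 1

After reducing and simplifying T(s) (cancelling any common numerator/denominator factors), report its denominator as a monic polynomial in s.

1. close the feedback loop around A2, A3; result (4*s + 1)/(4*s^2 - s + 1)
2. apply the feedback formula to A4, A5; result (-s - 4)/(2*s^2 + 11*s + 14)
3. combine A1, [A2/(1+A2*A3)], [A4/(1+A4*A5)], A6 in series; result (16*s^4 + 48*s^3 - 65*s^2 - 3*s + 4)/(8*s^5 + 58*s^4 + 131*s^3 + 91*s^2 + 8*s + 28)
T(s) is the step-3 result (common factors already cancelled). Leading coefficient of the denominator: 8. Divide through by 8 for the monic polynomial.

Therefore the answer is s^5 + 29*s^4/4 + 131*s^3/8 + 91*s^2/8 + s + 7/2.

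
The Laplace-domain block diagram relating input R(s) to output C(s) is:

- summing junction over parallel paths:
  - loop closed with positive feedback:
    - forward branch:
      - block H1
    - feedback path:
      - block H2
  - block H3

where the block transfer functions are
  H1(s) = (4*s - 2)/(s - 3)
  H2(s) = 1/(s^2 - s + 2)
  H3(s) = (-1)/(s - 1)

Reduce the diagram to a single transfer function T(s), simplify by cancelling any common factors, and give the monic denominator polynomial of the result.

1. feedback reduction of H1, H2 -> (4*s^3 - 6*s^2 + 10*s - 4)/(s^3 - 4*s^2 + s - 4)
2. parallel reduction of [H1/(1-H1*H2)], H3 -> (4*s^4 - 11*s^3 + 20*s^2 - 15*s + 8)/(s^4 - 5*s^3 + 5*s^2 - 5*s + 4)
That last expression is T(s), already simplified, and its denominator is already monic.

Therefore the answer is s^4 - 5*s^3 + 5*s^2 - 5*s + 4.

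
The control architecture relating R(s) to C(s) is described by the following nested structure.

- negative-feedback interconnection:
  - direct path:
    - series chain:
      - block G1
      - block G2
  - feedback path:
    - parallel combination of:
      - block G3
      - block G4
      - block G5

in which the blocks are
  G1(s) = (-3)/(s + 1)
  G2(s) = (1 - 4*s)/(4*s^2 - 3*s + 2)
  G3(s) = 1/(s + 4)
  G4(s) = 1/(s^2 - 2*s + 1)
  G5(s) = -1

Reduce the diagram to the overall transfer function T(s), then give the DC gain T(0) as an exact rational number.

Reducing step by step:

Step 1: reduce the series chain G1, G2 -> (12*s - 3)/(4*s^3 + s^2 - s + 2)
Step 2: combine G3, G4, G5 in parallel -> (-s^3 - s^2 + 6*s + 1)/(s^3 + 2*s^2 - 7*s + 4)
Step 3: reduce the feedback loop with forward (G1*G2) and return (G3+G4+G5) -> (12*s^4 + 21*s^3 - 90*s^2 + 69*s - 12)/(4*s^6 + 9*s^5 - 39*s^4 + 90*s^2 - 24*s + 5)
The step-3 result is T(s). Setting s = 0: T(0) = -12/5.

Answer: -12/5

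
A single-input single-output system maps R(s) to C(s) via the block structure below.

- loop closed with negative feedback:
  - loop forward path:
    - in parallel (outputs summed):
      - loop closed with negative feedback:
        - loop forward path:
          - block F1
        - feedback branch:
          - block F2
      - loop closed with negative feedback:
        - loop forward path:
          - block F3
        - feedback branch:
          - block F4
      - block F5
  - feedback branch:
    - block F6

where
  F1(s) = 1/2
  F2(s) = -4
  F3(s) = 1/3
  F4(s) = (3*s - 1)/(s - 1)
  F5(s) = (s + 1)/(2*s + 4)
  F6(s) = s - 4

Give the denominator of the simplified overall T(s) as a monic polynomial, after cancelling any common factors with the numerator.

Reducing step by step:

Step 1: apply the feedback formula to F1, F2 gives (-1)/2
Step 2: reduce the feedback loop with forward F3 and return F4 gives (s - 1)/(6*s - 4)
Step 3: combine [F1/(1+F1*F2)], [F3/(1+F3*F4)], F5 in parallel gives (s^2 - 2*s)/(6*s^2 + 8*s - 8)
Step 4: close the feedback loop around ([F1/(1+F1*F2)]+[F3/(1+F3*F4)]+F5), F6 gives (s^2 - 2*s)/(s^3 + 16*s - 8)
Step 4 gives the fully reduced T(s), with no common factor left to cancel. The denominator is already monic (leading coefficient 1).

Answer: s^3 + 16*s - 8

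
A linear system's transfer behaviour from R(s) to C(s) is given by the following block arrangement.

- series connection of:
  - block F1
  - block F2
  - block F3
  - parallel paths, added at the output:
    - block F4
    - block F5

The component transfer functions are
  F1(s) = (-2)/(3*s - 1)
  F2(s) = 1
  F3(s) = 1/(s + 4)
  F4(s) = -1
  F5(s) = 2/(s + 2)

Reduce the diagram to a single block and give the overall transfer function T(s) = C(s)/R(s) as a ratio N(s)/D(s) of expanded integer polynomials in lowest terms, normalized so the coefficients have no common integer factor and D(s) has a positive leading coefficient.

The answer is (2*s)/(3*s^3 + 17*s^2 + 18*s - 8).

Reasoning:
Step 1. add F4, F5 (parallel) = (-s)/(s + 2)
Step 2. combine F1, F2, F3, (F4+F5) in series: this yields T(s), and no further normalization is needed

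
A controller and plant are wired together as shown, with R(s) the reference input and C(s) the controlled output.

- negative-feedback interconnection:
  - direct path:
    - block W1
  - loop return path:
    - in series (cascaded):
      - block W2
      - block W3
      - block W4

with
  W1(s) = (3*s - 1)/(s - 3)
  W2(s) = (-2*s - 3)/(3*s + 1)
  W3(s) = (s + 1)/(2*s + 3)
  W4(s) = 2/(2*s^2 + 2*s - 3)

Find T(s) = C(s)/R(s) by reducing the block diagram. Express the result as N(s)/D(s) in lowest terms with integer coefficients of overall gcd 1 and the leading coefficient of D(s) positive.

The answer is (18*s^4 + 18*s^3 - 29*s^2 - 2*s + 3)/(6*s^4 - 10*s^3 - 37*s^2 + 14*s + 11).

Reasoning:
Step 1 - multiply W2, W3, W4 (series), giving (-2*s - 2)/(6*s^3 + 8*s^2 - 7*s - 3)
Step 2 - close the feedback loop around W1, (W2*W3*W4); the result is T(s) itself (integer coefficients, no common factor, positive leading denominator coefficient)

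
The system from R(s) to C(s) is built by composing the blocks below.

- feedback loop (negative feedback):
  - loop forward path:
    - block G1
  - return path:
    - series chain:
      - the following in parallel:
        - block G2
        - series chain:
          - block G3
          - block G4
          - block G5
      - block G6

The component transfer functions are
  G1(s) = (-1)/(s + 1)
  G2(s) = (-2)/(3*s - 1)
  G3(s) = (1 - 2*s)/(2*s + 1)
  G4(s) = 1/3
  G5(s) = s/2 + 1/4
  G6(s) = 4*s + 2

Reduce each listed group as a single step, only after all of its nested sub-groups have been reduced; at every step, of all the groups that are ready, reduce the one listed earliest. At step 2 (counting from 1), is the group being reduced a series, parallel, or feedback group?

Answer: parallel

Working:
1. reduce the series chain G3, G4, G5
2. add G2, (G3*G4*G5) (parallel)
3. reduce the series chain (G2+(G3*G4*G5)), G6
4. feedback reduction of G1, ((G2+(G3*G4*G5))*G6)
At step 2 the group reduced is parallel.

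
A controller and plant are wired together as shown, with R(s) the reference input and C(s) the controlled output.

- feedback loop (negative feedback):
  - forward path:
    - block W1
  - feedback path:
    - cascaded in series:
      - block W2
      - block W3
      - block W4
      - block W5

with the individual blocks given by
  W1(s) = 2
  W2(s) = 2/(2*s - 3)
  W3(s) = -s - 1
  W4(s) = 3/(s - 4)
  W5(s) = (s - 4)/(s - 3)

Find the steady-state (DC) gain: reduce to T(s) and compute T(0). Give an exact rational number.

First reduce the diagram to T(s).

Step 1 - series reduction of W2, W3, W4, W5: (-6*s - 6)/(2*s^2 - 9*s + 9)
Step 2 - collapse the loop (W1 forward, (W2*W3*W4*W5) return): (4*s^2 - 18*s + 18)/(2*s^2 - 21*s - 3)
That last expression is T(s); at s = 0 only the constant terms survive, so T(0) = 18/(-3) = -6.

Answer: -6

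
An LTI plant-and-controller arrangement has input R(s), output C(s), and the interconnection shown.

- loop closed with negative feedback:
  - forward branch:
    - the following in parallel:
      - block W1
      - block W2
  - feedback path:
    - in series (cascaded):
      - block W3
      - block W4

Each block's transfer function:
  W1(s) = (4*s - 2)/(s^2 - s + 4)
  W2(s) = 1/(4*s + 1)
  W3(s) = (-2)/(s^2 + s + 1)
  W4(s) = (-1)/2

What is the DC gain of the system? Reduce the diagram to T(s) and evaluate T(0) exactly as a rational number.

[1] combine W1, W2 in parallel = (17*s^2 - 5*s + 2)/(4*s^3 - 3*s^2 + 15*s + 4)
[2] cascade W3, W4 = 1/(s^2 + s + 1)
[3] reduce the feedback loop with forward (W1+W2) and return (W3*W4) = (17*s^4 + 12*s^3 + 14*s^2 - 3*s + 2)/(4*s^5 + s^4 + 16*s^3 + 33*s^2 + 14*s + 6)
The step-3 result is T(s). Setting s = 0: T(0) = 2/6 = 1/3.

Hence the answer: 1/3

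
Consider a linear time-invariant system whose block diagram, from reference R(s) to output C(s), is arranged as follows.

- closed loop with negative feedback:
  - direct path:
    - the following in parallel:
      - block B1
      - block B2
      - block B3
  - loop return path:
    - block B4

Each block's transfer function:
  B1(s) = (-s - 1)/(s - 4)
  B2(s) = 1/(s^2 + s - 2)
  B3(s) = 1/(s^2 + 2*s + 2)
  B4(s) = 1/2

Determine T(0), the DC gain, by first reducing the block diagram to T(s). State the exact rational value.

The answer is 2/9.

Reasoning:
1. combine B1, B2, B3 in parallel, giving (-s^5 - 4*s^4 - 3*s^3 - 5*s^2 - 6*s + 4)/(s^5 - s^4 - 10*s^3 - 10*s^2 + 4*s + 16)
2. reduce the feedback loop with forward (B1+B2+B3) and return B4, giving (-2*s^5 - 8*s^4 - 6*s^3 - 10*s^2 - 12*s + 8)/(s^5 - 6*s^4 - 23*s^3 - 25*s^2 + 2*s + 36)
The step-2 result is T(s). Setting s = 0: T(0) = 8/36 = 2/9.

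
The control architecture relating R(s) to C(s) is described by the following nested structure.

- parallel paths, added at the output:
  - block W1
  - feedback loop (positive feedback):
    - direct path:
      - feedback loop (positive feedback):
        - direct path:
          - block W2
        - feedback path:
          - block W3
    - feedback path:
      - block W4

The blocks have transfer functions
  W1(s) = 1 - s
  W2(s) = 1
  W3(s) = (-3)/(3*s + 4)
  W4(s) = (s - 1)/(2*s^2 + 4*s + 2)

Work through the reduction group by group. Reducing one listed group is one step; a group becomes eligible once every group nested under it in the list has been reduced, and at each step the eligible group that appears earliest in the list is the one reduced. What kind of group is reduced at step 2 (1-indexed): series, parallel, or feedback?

1. reduce the feedback loop with forward W2 and return W3
2. collapse the loop ([W2/(1-W2*W3)] forward, W4 return)
3. combine W1, [[W2/(1-W2*W3)]/(1-[W2/(1-W2*W3)]*W4)] in parallel
Step 2 collapses a feedback group.

Hence the answer: feedback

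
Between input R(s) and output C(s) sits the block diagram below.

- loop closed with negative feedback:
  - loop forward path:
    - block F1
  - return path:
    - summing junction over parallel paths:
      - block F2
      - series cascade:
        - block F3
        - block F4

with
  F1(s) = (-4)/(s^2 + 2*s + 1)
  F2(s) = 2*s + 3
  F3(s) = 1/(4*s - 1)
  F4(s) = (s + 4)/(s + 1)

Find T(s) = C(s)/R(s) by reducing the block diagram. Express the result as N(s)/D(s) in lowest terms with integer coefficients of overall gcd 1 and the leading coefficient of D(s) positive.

First reduce the diagram to T(s).

Step 1. series reduction of F3, F4; result (s + 4)/(4*s^2 + 3*s - 1)
Step 2. sum the parallel branches F2, (F3*F4); result (8*s^3 + 18*s^2 + 8*s + 1)/(4*s^2 + 3*s - 1)
Step 3. apply the feedback formula to F1, (F2+(F3*F4)); the result is T(s) itself (integer coefficients, no common factor, positive leading denominator coefficient)

Answer: (-16*s^2 - 12*s + 4)/(4*s^4 - 21*s^3 - 63*s^2 - 31*s - 5)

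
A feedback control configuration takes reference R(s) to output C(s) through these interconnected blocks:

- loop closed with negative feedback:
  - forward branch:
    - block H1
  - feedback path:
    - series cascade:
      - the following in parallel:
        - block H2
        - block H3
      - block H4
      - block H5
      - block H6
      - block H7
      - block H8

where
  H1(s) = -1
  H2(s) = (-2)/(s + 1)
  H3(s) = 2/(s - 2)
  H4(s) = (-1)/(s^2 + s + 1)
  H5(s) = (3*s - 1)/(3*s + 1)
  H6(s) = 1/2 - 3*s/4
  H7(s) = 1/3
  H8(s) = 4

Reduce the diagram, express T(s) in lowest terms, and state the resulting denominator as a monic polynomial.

Step 1. add H2, H3 (parallel) -> 6/(s^2 - s - 2)
Step 2. cascade (H2+H3), H4, H5, H6, H7, H8 -> (18*s^2 - 18*s + 4)/(3*s^5 + s^4 - 6*s^3 - 11*s^2 - 9*s - 2)
Step 3. reduce the feedback loop with forward H1 and return ((H2+H3)*H4*H5*H6*H7*H8) -> (-3*s^5 - s^4 + 6*s^3 + 11*s^2 + 9*s + 2)/(3*s^5 + s^4 - 6*s^3 - 29*s^2 + 9*s - 6)
The result of step 3 is T(s) in lowest terms. Its denominator has leading coefficient 3; dividing the denominator through by 3 makes it monic.

Therefore the answer is s^5 + s^4/3 - 2*s^3 - 29*s^2/3 + 3*s - 2.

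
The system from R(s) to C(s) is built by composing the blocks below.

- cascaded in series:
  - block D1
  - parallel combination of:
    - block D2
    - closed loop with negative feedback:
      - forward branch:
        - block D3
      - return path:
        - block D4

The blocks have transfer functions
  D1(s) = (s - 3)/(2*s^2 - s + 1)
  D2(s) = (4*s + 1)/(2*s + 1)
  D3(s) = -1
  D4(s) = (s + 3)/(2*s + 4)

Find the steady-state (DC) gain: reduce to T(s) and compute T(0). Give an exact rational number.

Reducing step by step:

1. reduce the feedback loop with forward D3 and return D4 = (-2*s - 4)/(s + 1)
2. add D2, [D3/(1+D3*D4)] (parallel) = (-5*s - 3)/(2*s^2 + 3*s + 1)
3. cascade D1, (D2+[D3/(1+D3*D4)]) = (-5*s^2 + 12*s + 9)/(4*s^4 + 4*s^3 + s^2 + 2*s + 1)
DC gain: substitute s = 0 into T(s) from step 3: T(0) = 9/1 = 9.

Answer: 9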